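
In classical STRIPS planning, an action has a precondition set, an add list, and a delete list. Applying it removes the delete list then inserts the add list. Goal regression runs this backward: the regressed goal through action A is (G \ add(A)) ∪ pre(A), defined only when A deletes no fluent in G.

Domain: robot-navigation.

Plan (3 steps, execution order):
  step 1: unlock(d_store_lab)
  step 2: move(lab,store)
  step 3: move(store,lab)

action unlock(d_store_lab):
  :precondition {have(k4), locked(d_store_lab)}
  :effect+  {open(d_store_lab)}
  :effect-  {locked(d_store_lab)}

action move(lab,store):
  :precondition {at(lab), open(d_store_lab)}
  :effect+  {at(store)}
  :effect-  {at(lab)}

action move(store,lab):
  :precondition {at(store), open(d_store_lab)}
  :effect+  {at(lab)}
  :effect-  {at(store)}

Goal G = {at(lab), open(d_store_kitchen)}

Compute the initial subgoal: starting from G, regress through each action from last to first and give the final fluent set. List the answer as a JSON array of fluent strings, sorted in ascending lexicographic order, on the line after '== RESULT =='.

Regress step by step:
  through step 3 (move(store,lab)): drop {at(lab)}, keep {open(d_store_kitchen)}, require {at(store), open(d_store_lab)}
    → {at(store), open(d_store_kitchen), open(d_store_lab)}
  through step 2 (move(lab,store)): drop {at(store)}, keep {open(d_store_kitchen), open(d_store_lab)}, require {at(lab), open(d_store_lab)}
    → {at(lab), open(d_store_kitchen), open(d_store_lab)}
  through step 1 (unlock(d_store_lab)): drop {open(d_store_lab)}, keep {at(lab), open(d_store_kitchen)}, require {have(k4), locked(d_store_lab)}
    → {at(lab), have(k4), locked(d_store_lab), open(d_store_kitchen)}

== RESULT ==
["at(lab)", "have(k4)", "locked(d_store_lab)", "open(d_store_kitchen)"]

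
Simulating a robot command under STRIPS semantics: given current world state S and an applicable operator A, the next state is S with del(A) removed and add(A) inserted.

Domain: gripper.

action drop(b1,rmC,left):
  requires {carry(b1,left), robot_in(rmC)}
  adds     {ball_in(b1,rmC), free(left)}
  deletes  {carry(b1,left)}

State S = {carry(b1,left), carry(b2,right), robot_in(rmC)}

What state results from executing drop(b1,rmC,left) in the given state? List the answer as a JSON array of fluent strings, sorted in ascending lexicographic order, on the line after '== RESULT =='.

Progress:
  pre ⊆ S: {carry(b1,left), robot_in(rmC)} ⊆ S  — applicable
  S \ del = {carry(b2,right), robot_in(rmC)}
  ∪ add   = {ball_in(b1,rmC), carry(b2,right), free(left), robot_in(rmC)}

== RESULT ==
["ball_in(b1,rmC)", "carry(b2,right)", "free(left)", "robot_in(rmC)"]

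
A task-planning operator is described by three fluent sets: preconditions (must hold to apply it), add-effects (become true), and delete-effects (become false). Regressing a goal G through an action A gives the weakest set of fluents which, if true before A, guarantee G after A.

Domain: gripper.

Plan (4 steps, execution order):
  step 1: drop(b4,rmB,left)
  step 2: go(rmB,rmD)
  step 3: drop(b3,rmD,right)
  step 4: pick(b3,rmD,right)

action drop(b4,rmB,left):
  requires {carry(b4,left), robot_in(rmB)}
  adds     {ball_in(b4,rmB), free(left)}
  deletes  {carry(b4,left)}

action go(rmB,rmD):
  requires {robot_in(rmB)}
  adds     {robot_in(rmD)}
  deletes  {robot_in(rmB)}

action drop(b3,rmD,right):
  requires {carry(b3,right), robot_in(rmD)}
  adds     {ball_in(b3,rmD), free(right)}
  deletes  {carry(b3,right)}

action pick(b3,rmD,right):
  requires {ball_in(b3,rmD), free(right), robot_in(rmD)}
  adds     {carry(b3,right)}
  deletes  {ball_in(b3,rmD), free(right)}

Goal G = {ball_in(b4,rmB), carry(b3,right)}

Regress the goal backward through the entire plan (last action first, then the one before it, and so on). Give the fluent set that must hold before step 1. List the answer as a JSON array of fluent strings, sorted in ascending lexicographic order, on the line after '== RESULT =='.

Regress step by step:
  through step 4 (pick(b3,rmD,right)): drop {carry(b3,right)}, keep {ball_in(b4,rmB)}, require {ball_in(b3,rmD), free(right), robot_in(rmD)}
    → {ball_in(b3,rmD), ball_in(b4,rmB), free(right), robot_in(rmD)}
  through step 3 (drop(b3,rmD,right)): drop {ball_in(b3,rmD), free(right)}, keep {ball_in(b4,rmB), robot_in(rmD)}, require {carry(b3,right), robot_in(rmD)}
    → {ball_in(b4,rmB), carry(b3,right), robot_in(rmD)}
  through step 2 (go(rmB,rmD)): drop {robot_in(rmD)}, keep {ball_in(b4,rmB), carry(b3,right)}, require {robot_in(rmB)}
    → {ball_in(b4,rmB), carry(b3,right), robot_in(rmB)}
  through step 1 (drop(b4,rmB,left)): drop {ball_in(b4,rmB)}, keep {carry(b3,right), robot_in(rmB)}, require {carry(b4,left), robot_in(rmB)}
    → {carry(b3,right), carry(b4,left), robot_in(rmB)}

== RESULT ==
["carry(b3,right)", "carry(b4,left)", "robot_in(rmB)"]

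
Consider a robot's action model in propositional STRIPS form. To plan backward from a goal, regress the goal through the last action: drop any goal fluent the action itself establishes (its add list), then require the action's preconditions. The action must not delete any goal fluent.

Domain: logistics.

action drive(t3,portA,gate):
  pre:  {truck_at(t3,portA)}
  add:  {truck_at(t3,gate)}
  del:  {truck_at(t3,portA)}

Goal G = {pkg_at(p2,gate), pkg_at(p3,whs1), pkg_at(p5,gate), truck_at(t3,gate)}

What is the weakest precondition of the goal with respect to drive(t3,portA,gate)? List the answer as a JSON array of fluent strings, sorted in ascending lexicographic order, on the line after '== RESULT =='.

Compute (G \ add) ∪ pre:
  G ∩ del = {}  (empty — regression defined)
  G \ add = {pkg_at(p2,gate), pkg_at(p3,whs1), pkg_at(p5,gate), truck_at(t3,gate)} \ {truck_at(t3,gate)} = {pkg_at(p2,gate), pkg_at(p3,whs1), pkg_at(p5,gate)}
  ∪ pre   = {pkg_at(p2,gate), pkg_at(p3,whs1), pkg_at(p5,gate)} ∪ {truck_at(t3,portA)}
          = {pkg_at(p2,gate), pkg_at(p3,whs1), pkg_at(p5,gate), truck_at(t3,portA)}

== RESULT ==
["pkg_at(p2,gate)", "pkg_at(p3,whs1)", "pkg_at(p5,gate)", "truck_at(t3,portA)"]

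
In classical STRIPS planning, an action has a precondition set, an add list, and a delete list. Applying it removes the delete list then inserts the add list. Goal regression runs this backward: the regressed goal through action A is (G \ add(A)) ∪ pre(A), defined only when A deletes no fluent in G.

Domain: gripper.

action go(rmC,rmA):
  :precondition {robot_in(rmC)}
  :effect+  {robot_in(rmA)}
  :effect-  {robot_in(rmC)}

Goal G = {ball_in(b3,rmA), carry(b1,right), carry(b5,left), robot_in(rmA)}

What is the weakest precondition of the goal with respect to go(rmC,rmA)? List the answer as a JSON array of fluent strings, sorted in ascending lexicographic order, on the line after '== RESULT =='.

Compute (G \ add) ∪ pre:
  G ∩ del = {}  (empty — regression defined)
  G \ add = {ball_in(b3,rmA), carry(b1,right), carry(b5,left), robot_in(rmA)} \ {robot_in(rmA)} = {ball_in(b3,rmA), carry(b1,right), carry(b5,left)}
  ∪ pre   = {ball_in(b3,rmA), carry(b1,right), carry(b5,left)} ∪ {robot_in(rmC)}
          = {ball_in(b3,rmA), carry(b1,right), carry(b5,left), robot_in(rmC)}

== RESULT ==
["ball_in(b3,rmA)", "carry(b1,right)", "carry(b5,left)", "robot_in(rmC)"]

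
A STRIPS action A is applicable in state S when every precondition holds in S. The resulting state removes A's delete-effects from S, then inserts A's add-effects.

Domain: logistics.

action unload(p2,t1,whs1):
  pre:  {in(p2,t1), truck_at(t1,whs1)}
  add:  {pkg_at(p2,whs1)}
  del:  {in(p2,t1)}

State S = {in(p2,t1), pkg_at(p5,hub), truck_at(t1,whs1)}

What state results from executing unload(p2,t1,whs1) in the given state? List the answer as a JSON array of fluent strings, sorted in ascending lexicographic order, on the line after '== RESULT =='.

Progress:
  pre ⊆ S: {in(p2,t1), truck_at(t1,whs1)} ⊆ S  — applicable
  S \ del = {pkg_at(p5,hub), truck_at(t1,whs1)}
  ∪ add   = {pkg_at(p2,whs1), pkg_at(p5,hub), truck_at(t1,whs1)}

== RESULT ==
["pkg_at(p2,whs1)", "pkg_at(p5,hub)", "truck_at(t1,whs1)"]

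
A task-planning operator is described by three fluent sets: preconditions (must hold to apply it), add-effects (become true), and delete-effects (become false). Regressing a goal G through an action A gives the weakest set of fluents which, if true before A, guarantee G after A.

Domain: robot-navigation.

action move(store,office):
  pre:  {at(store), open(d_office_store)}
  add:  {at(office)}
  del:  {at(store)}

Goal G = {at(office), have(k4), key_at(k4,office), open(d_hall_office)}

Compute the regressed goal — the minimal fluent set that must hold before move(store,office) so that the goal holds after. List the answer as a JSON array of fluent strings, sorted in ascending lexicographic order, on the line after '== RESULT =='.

Regress:
  G ∩ del = {}  (empty — regression defined)
  G \ add = {at(office), have(k4), key_at(k4,office), open(d_hall_office)} \ {at(office)} = {have(k4), key_at(k4,office), open(d_hall_office)}
  ∪ pre   = {have(k4), key_at(k4,office), open(d_hall_office)} ∪ {at(store), open(d_office_store)}
          = {at(store), have(k4), key_at(k4,office), open(d_hall_office), open(d_office_store)}

== RESULT ==
["at(store)", "have(k4)", "key_at(k4,office)", "open(d_hall_office)", "open(d_office_store)"]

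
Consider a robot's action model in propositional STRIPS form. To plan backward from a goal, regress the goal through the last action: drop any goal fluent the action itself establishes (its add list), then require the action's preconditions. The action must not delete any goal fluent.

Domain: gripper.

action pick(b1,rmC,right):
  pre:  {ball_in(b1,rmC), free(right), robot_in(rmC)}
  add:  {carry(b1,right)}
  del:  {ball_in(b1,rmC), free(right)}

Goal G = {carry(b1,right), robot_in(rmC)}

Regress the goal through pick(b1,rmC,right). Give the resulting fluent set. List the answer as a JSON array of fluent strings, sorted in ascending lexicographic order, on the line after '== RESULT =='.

Regress:
  G ∩ del = {}  (empty — regression defined)
  G \ add = {carry(b1,right), robot_in(rmC)} \ {carry(b1,right)} = {robot_in(rmC)}
  ∪ pre   = {robot_in(rmC)} ∪ {ball_in(b1,rmC), free(right), robot_in(rmC)}
          = {ball_in(b1,rmC), free(right), robot_in(rmC)}

== RESULT ==
["ball_in(b1,rmC)", "free(right)", "robot_in(rmC)"]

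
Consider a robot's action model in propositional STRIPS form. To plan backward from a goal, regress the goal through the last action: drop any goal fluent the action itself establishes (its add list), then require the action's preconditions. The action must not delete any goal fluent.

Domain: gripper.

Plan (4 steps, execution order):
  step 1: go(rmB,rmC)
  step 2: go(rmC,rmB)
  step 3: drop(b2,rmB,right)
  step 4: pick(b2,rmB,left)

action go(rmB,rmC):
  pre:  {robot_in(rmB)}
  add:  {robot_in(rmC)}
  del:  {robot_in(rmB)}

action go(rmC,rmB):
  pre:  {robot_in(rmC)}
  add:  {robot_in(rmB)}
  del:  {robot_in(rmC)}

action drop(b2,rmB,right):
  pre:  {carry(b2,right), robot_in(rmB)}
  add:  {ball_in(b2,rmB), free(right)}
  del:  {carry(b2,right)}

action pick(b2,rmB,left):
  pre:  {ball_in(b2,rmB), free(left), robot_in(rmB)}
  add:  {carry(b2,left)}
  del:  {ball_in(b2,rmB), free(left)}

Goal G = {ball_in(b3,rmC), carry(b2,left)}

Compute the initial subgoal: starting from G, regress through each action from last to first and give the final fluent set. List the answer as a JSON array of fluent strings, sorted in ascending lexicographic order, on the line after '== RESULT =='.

Regress step by step:
  through step 4 (pick(b2,rmB,left)): drop {carry(b2,left)}, keep {ball_in(b3,rmC)}, require {ball_in(b2,rmB), free(left), robot_in(rmB)}
    → {ball_in(b2,rmB), ball_in(b3,rmC), free(left), robot_in(rmB)}
  through step 3 (drop(b2,rmB,right)): drop {ball_in(b2,rmB)}, keep {ball_in(b3,rmC), free(left), robot_in(rmB)}, require {carry(b2,right), robot_in(rmB)}
    → {ball_in(b3,rmC), carry(b2,right), free(left), robot_in(rmB)}
  through step 2 (go(rmC,rmB)): drop {robot_in(rmB)}, keep {ball_in(b3,rmC), carry(b2,right), free(left)}, require {robot_in(rmC)}
    → {ball_in(b3,rmC), carry(b2,right), free(left), robot_in(rmC)}
  through step 1 (go(rmB,rmC)): drop {robot_in(rmC)}, keep {ball_in(b3,rmC), carry(b2,right), free(left)}, require {robot_in(rmB)}
    → {ball_in(b3,rmC), carry(b2,right), free(left), robot_in(rmB)}

== RESULT ==
["ball_in(b3,rmC)", "carry(b2,right)", "free(left)", "robot_in(rmB)"]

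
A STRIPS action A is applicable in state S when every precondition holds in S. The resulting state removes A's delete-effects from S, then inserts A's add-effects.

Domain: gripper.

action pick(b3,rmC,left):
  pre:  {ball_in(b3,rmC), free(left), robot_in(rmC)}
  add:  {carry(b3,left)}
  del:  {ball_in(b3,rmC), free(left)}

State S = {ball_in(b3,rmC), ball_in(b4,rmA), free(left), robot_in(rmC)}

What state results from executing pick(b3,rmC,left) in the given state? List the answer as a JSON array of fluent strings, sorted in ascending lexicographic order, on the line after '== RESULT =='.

Compute (S \ del) ∪ add:
  pre ⊆ S: {ball_in(b3,rmC), free(left), robot_in(rmC)} ⊆ S  — applicable
  S \ del = {ball_in(b4,rmA), robot_in(rmC)}
  ∪ add   = {ball_in(b4,rmA), carry(b3,left), robot_in(rmC)}

== RESULT ==
["ball_in(b4,rmA)", "carry(b3,left)", "robot_in(rmC)"]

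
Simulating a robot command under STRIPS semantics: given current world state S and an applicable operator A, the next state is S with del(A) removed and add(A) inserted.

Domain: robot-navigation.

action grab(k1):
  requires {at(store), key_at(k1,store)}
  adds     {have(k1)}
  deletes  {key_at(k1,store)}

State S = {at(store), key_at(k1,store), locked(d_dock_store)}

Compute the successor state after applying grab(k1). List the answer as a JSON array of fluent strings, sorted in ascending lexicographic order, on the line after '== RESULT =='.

Progress:
  pre ⊆ S: {at(store), key_at(k1,store)} ⊆ S  — applicable
  S \ del = {at(store), locked(d_dock_store)}
  ∪ add   = {at(store), have(k1), locked(d_dock_store)}

== RESULT ==
["at(store)", "have(k1)", "locked(d_dock_store)"]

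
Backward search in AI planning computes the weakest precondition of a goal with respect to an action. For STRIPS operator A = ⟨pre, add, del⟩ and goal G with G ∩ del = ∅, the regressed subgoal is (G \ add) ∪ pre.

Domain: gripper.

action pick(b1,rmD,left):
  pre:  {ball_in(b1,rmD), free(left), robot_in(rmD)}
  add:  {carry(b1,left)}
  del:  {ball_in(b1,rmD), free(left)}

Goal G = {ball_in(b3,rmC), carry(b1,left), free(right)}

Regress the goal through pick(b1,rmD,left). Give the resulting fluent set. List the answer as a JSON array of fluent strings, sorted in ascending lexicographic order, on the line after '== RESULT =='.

Regress:
  G ∩ del = {}  (empty — regression defined)
  G \ add = {ball_in(b3,rmC), carry(b1,left), free(right)} \ {carry(b1,left)} = {ball_in(b3,rmC), free(right)}
  ∪ pre   = {ball_in(b3,rmC), free(right)} ∪ {ball_in(b1,rmD), free(left), robot_in(rmD)}
          = {ball_in(b1,rmD), ball_in(b3,rmC), free(left), free(right), robot_in(rmD)}

== RESULT ==
["ball_in(b1,rmD)", "ball_in(b3,rmC)", "free(left)", "free(right)", "robot_in(rmD)"]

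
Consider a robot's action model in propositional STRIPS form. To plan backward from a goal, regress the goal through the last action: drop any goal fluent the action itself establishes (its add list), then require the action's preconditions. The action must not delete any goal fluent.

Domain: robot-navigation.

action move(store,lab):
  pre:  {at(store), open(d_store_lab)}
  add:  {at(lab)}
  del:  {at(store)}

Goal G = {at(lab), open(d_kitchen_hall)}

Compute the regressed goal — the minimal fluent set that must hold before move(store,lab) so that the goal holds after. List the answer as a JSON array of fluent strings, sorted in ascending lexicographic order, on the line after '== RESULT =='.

Compute (G \ add) ∪ pre:
  G ∩ del = {}  (empty — regression defined)
  G \ add = {at(lab), open(d_kitchen_hall)} \ {at(lab)} = {open(d_kitchen_hall)}
  ∪ pre   = {open(d_kitchen_hall)} ∪ {at(store), open(d_store_lab)}
          = {at(store), open(d_kitchen_hall), open(d_store_lab)}

== RESULT ==
["at(store)", "open(d_kitchen_hall)", "open(d_store_lab)"]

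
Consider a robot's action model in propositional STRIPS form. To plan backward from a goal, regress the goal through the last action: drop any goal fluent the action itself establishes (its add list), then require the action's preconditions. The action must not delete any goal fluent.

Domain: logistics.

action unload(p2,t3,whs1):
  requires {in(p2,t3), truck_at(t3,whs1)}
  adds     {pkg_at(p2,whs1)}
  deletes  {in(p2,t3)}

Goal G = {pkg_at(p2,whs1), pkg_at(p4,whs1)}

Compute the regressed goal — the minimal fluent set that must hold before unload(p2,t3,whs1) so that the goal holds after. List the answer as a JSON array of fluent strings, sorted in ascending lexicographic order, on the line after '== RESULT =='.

Compute (G \ add) ∪ pre:
  G ∩ del = {}  (empty — regression defined)
  G \ add = {pkg_at(p2,whs1), pkg_at(p4,whs1)} \ {pkg_at(p2,whs1)} = {pkg_at(p4,whs1)}
  ∪ pre   = {pkg_at(p4,whs1)} ∪ {in(p2,t3), truck_at(t3,whs1)}
          = {in(p2,t3), pkg_at(p4,whs1), truck_at(t3,whs1)}

== RESULT ==
["in(p2,t3)", "pkg_at(p4,whs1)", "truck_at(t3,whs1)"]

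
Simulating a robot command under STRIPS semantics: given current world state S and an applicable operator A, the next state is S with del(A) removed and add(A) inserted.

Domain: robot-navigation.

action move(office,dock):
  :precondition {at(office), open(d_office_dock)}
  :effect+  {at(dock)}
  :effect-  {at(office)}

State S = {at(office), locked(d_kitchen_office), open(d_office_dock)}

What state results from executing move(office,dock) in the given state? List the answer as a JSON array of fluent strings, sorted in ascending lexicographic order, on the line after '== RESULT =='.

Compute (S \ del) ∪ add:
  pre ⊆ S: {at(office), open(d_office_dock)} ⊆ S  — applicable
  S \ del = {locked(d_kitchen_office), open(d_office_dock)}
  ∪ add   = {at(dock), locked(d_kitchen_office), open(d_office_dock)}

== RESULT ==
["at(dock)", "locked(d_kitchen_office)", "open(d_office_dock)"]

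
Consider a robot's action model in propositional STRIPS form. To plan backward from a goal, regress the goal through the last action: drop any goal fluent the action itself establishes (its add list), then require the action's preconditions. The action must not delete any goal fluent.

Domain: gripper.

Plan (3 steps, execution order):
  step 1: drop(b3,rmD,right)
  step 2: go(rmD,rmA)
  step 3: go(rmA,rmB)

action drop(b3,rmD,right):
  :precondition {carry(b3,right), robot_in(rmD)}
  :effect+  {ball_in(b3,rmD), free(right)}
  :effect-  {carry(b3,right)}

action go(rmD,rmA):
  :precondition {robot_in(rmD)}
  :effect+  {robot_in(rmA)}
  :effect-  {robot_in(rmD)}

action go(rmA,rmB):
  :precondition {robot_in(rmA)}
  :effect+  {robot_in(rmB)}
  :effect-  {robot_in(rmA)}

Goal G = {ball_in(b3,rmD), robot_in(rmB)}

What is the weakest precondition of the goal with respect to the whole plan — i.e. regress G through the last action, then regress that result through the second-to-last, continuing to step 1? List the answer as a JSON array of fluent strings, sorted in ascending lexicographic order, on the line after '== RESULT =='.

Work backward from the goal:
  through step 3 (go(rmA,rmB)): drop {robot_in(rmB)}, keep {ball_in(b3,rmD)}, require {robot_in(rmA)}
    → {ball_in(b3,rmD), robot_in(rmA)}
  through step 2 (go(rmD,rmA)): drop {robot_in(rmA)}, keep {ball_in(b3,rmD)}, require {robot_in(rmD)}
    → {ball_in(b3,rmD), robot_in(rmD)}
  through step 1 (drop(b3,rmD,right)): drop {ball_in(b3,rmD)}, keep {robot_in(rmD)}, require {carry(b3,right), robot_in(rmD)}
    → {carry(b3,right), robot_in(rmD)}

== RESULT ==
["carry(b3,right)", "robot_in(rmD)"]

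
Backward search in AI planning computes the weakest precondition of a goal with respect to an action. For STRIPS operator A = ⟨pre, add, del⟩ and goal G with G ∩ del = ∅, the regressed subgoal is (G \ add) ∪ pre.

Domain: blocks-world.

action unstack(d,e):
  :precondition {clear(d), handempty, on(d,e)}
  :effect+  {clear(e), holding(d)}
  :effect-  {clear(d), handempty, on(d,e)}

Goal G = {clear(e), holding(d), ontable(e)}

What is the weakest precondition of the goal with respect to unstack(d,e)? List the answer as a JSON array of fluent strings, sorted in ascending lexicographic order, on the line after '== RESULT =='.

Compute (G \ add) ∪ pre:
  G ∩ del = {}  (empty — regression defined)
  G \ add = {clear(e), holding(d), ontable(e)} \ {clear(e), holding(d)} = {ontable(e)}
  ∪ pre   = {ontable(e)} ∪ {clear(d), handempty, on(d,e)}
          = {clear(d), handempty, on(d,e), ontable(e)}

== RESULT ==
["clear(d)", "handempty", "on(d,e)", "ontable(e)"]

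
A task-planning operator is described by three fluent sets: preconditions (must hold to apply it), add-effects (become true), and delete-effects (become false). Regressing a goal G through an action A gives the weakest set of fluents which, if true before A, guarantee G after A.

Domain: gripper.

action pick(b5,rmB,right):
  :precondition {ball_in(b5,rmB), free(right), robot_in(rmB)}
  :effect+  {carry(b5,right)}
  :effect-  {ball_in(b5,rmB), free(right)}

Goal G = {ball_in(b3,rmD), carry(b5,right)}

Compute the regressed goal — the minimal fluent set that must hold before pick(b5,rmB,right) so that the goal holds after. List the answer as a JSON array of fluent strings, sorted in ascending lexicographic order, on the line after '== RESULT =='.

Compute (G \ add) ∪ pre:
  G ∩ del = {}  (empty — regression defined)
  G \ add = {ball_in(b3,rmD), carry(b5,right)} \ {carry(b5,right)} = {ball_in(b3,rmD)}
  ∪ pre   = {ball_in(b3,rmD)} ∪ {ball_in(b5,rmB), free(right), robot_in(rmB)}
          = {ball_in(b3,rmD), ball_in(b5,rmB), free(right), robot_in(rmB)}

== RESULT ==
["ball_in(b3,rmD)", "ball_in(b5,rmB)", "free(right)", "robot_in(rmB)"]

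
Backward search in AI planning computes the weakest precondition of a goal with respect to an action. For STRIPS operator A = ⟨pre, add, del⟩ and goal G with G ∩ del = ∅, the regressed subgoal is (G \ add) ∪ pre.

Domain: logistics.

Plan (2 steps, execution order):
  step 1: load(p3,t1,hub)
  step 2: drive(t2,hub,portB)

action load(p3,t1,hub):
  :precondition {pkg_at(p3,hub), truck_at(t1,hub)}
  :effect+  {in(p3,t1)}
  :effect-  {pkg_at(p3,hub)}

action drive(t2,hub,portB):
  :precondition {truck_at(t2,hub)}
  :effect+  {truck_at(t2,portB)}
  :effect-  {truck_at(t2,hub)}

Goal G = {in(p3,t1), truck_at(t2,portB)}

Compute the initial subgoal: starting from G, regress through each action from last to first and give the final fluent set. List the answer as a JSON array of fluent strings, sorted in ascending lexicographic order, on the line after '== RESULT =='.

Regress step by step:
  through step 2 (drive(t2,hub,portB)): drop {truck_at(t2,portB)}, keep {in(p3,t1)}, require {truck_at(t2,hub)}
    → {in(p3,t1), truck_at(t2,hub)}
  through step 1 (load(p3,t1,hub)): drop {in(p3,t1)}, keep {truck_at(t2,hub)}, require {pkg_at(p3,hub), truck_at(t1,hub)}
    → {pkg_at(p3,hub), truck_at(t1,hub), truck_at(t2,hub)}

== RESULT ==
["pkg_at(p3,hub)", "truck_at(t1,hub)", "truck_at(t2,hub)"]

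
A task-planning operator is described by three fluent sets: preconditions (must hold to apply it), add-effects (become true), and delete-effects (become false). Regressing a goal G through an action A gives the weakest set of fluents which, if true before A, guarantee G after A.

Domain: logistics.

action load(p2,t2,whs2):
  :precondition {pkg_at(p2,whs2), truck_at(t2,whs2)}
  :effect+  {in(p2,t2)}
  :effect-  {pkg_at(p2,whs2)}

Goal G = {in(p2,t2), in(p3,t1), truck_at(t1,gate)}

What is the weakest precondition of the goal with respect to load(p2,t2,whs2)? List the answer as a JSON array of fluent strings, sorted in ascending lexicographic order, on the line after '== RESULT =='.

Regress:
  G ∩ del = {}  (empty — regression defined)
  G \ add = {in(p2,t2), in(p3,t1), truck_at(t1,gate)} \ {in(p2,t2)} = {in(p3,t1), truck_at(t1,gate)}
  ∪ pre   = {in(p3,t1), truck_at(t1,gate)} ∪ {pkg_at(p2,whs2), truck_at(t2,whs2)}
          = {in(p3,t1), pkg_at(p2,whs2), truck_at(t1,gate), truck_at(t2,whs2)}

== RESULT ==
["in(p3,t1)", "pkg_at(p2,whs2)", "truck_at(t1,gate)", "truck_at(t2,whs2)"]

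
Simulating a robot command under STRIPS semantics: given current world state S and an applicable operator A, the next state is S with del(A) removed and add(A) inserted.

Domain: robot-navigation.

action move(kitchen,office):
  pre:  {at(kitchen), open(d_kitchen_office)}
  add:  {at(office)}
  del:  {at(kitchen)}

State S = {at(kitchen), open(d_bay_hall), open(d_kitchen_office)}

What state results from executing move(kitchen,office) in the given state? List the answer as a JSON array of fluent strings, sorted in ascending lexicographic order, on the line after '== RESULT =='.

Compute (S \ del) ∪ add:
  pre ⊆ S: {at(kitchen), open(d_kitchen_office)} ⊆ S  — applicable
  S \ del = {open(d_bay_hall), open(d_kitchen_office)}
  ∪ add   = {at(office), open(d_bay_hall), open(d_kitchen_office)}

== RESULT ==
["at(office)", "open(d_bay_hall)", "open(d_kitchen_office)"]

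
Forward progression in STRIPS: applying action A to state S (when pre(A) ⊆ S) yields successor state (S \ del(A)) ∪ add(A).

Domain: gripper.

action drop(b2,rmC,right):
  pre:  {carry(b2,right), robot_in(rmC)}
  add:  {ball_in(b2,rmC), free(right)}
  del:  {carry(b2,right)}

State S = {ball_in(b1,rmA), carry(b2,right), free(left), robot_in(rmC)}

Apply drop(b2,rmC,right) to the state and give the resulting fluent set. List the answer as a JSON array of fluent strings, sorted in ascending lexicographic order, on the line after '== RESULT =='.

Progress:
  pre ⊆ S: {carry(b2,right), robot_in(rmC)} ⊆ S  — applicable
  S \ del = {ball_in(b1,rmA), free(left), robot_in(rmC)}
  ∪ add   = {ball_in(b1,rmA), ball_in(b2,rmC), free(left), free(right), robot_in(rmC)}

== RESULT ==
["ball_in(b1,rmA)", "ball_in(b2,rmC)", "free(left)", "free(right)", "robot_in(rmC)"]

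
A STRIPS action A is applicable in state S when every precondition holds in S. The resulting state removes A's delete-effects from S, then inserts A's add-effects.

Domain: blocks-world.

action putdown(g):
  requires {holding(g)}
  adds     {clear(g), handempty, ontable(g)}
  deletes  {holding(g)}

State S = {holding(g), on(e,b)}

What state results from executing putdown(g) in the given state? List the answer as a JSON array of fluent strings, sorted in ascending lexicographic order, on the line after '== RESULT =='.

Compute (S \ del) ∪ add:
  pre ⊆ S: {holding(g)} ⊆ S  — applicable
  S \ del = {on(e,b)}
  ∪ add   = {clear(g), handempty, on(e,b), ontable(g)}

== RESULT ==
["clear(g)", "handempty", "on(e,b)", "ontable(g)"]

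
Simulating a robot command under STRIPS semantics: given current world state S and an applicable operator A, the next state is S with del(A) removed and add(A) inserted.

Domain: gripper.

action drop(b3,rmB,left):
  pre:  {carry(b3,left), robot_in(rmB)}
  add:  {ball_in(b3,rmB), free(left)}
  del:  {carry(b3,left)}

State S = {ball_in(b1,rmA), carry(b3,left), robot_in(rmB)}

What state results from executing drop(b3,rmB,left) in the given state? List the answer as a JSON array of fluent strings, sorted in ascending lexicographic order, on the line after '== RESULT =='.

Progress:
  pre ⊆ S: {carry(b3,left), robot_in(rmB)} ⊆ S  — applicable
  S \ del = {ball_in(b1,rmA), robot_in(rmB)}
  ∪ add   = {ball_in(b1,rmA), ball_in(b3,rmB), free(left), robot_in(rmB)}

== RESULT ==
["ball_in(b1,rmA)", "ball_in(b3,rmB)", "free(left)", "robot_in(rmB)"]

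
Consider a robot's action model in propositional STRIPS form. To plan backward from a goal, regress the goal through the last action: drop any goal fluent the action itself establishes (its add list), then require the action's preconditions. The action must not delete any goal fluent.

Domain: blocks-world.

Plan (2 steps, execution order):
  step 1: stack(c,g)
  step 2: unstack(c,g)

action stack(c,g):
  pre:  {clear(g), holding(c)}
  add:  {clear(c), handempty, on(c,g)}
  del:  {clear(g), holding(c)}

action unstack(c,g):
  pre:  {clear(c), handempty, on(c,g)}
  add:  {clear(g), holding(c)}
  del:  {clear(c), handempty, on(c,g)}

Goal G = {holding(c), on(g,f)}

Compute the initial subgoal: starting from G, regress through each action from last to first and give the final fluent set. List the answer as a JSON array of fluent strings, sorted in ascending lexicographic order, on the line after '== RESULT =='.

Work backward from the goal:
  through step 2 (unstack(c,g)): drop {holding(c)}, keep {on(g,f)}, require {clear(c), handempty, on(c,g)}
    → {clear(c), handempty, on(c,g), on(g,f)}
  through step 1 (stack(c,g)): drop {clear(c), handempty, on(c,g)}, keep {on(g,f)}, require {clear(g), holding(c)}
    → {clear(g), holding(c), on(g,f)}

== RESULT ==
["clear(g)", "holding(c)", "on(g,f)"]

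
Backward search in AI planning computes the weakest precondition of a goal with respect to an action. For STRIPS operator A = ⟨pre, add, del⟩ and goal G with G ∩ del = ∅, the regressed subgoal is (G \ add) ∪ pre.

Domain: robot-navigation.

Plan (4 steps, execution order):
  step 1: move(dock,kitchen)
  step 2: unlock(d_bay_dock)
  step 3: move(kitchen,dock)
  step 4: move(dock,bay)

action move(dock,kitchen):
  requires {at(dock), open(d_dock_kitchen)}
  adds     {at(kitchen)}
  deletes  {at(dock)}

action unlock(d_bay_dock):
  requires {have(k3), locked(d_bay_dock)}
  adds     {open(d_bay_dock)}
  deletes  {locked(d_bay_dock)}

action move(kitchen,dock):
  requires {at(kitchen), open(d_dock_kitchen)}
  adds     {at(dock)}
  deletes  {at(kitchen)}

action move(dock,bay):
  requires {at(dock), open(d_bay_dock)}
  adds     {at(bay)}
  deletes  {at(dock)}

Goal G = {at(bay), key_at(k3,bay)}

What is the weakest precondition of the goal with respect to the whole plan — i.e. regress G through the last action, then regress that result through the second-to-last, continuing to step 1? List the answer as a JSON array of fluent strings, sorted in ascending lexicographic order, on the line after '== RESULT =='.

Work backward from the goal:
  through step 4 (move(dock,bay)): drop {at(bay)}, keep {key_at(k3,bay)}, require {at(dock), open(d_bay_dock)}
    → {at(dock), key_at(k3,bay), open(d_bay_dock)}
  through step 3 (move(kitchen,dock)): drop {at(dock)}, keep {key_at(k3,bay), open(d_bay_dock)}, require {at(kitchen), open(d_dock_kitchen)}
    → {at(kitchen), key_at(k3,bay), open(d_bay_dock), open(d_dock_kitchen)}
  through step 2 (unlock(d_bay_dock)): drop {open(d_bay_dock)}, keep {at(kitchen), key_at(k3,bay), open(d_dock_kitchen)}, require {have(k3), locked(d_bay_dock)}
    → {at(kitchen), have(k3), key_at(k3,bay), locked(d_bay_dock), open(d_dock_kitchen)}
  through step 1 (move(dock,kitchen)): drop {at(kitchen)}, keep {have(k3), key_at(k3,bay), locked(d_bay_dock), open(d_dock_kitchen)}, require {at(dock), open(d_dock_kitchen)}
    → {at(dock), have(k3), key_at(k3,bay), locked(d_bay_dock), open(d_dock_kitchen)}

== RESULT ==
["at(dock)", "have(k3)", "key_at(k3,bay)", "locked(d_bay_dock)", "open(d_dock_kitchen)"]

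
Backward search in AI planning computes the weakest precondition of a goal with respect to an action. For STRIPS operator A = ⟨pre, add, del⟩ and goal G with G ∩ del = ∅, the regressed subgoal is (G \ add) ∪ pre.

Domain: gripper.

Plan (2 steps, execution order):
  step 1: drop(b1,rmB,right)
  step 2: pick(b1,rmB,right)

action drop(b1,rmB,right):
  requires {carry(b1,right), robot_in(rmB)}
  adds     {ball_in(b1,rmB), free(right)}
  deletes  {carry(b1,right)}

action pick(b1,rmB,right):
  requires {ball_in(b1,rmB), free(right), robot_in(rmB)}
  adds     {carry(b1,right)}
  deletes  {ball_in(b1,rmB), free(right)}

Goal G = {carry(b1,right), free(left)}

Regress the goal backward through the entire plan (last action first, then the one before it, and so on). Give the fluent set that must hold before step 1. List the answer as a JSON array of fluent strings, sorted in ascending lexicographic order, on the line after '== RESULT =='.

Regress step by step:
  through step 2 (pick(b1,rmB,right)): drop {carry(b1,right)}, keep {free(left)}, require {ball_in(b1,rmB), free(right), robot_in(rmB)}
    → {ball_in(b1,rmB), free(left), free(right), robot_in(rmB)}
  through step 1 (drop(b1,rmB,right)): drop {ball_in(b1,rmB), free(right)}, keep {free(left), robot_in(rmB)}, require {carry(b1,right), robot_in(rmB)}
    → {carry(b1,right), free(left), robot_in(rmB)}

== RESULT ==
["carry(b1,right)", "free(left)", "robot_in(rmB)"]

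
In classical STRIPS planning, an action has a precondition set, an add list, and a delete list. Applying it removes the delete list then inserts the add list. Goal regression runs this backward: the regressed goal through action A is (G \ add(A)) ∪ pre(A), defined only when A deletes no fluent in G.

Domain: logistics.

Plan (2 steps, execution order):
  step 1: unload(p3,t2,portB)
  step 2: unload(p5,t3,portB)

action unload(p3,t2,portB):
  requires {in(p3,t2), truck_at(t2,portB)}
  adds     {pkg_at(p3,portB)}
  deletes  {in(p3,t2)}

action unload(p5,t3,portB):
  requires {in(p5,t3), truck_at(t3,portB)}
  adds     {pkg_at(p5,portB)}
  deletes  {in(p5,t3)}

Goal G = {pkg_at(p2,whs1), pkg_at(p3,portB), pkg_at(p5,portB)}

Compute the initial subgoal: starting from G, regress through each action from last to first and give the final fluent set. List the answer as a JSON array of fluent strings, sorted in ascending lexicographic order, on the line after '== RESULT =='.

Regress step by step:
  through step 2 (unload(p5,t3,portB)): drop {pkg_at(p5,portB)}, keep {pkg_at(p2,whs1), pkg_at(p3,portB)}, require {in(p5,t3), truck_at(t3,portB)}
    → {in(p5,t3), pkg_at(p2,whs1), pkg_at(p3,portB), truck_at(t3,portB)}
  through step 1 (unload(p3,t2,portB)): drop {pkg_at(p3,portB)}, keep {in(p5,t3), pkg_at(p2,whs1), truck_at(t3,portB)}, require {in(p3,t2), truck_at(t2,portB)}
    → {in(p3,t2), in(p5,t3), pkg_at(p2,whs1), truck_at(t2,portB), truck_at(t3,portB)}

== RESULT ==
["in(p3,t2)", "in(p5,t3)", "pkg_at(p2,whs1)", "truck_at(t2,portB)", "truck_at(t3,portB)"]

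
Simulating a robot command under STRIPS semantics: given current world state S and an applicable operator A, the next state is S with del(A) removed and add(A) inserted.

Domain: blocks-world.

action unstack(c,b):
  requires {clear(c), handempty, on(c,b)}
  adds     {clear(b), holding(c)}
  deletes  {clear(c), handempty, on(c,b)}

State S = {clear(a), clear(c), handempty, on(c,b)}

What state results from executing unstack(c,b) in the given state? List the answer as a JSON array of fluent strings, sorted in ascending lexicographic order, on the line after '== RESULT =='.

Progress:
  pre ⊆ S: {clear(c), handempty, on(c,b)} ⊆ S  — applicable
  S \ del = {clear(a)}
  ∪ add   = {clear(a), clear(b), holding(c)}

== RESULT ==
["clear(a)", "clear(b)", "holding(c)"]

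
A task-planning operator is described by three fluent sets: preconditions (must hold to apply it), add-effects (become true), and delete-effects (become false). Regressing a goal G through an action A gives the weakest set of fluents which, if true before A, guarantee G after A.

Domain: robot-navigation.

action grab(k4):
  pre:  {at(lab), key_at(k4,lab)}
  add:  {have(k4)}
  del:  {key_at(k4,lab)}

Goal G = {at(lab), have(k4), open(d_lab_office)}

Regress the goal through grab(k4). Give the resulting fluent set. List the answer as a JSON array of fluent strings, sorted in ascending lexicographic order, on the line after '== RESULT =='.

Compute (G \ add) ∪ pre:
  G ∩ del = {}  (empty — regression defined)
  G \ add = {at(lab), have(k4), open(d_lab_office)} \ {have(k4)} = {at(lab), open(d_lab_office)}
  ∪ pre   = {at(lab), open(d_lab_office)} ∪ {at(lab), key_at(k4,lab)}
          = {at(lab), key_at(k4,lab), open(d_lab_office)}

== RESULT ==
["at(lab)", "key_at(k4,lab)", "open(d_lab_office)"]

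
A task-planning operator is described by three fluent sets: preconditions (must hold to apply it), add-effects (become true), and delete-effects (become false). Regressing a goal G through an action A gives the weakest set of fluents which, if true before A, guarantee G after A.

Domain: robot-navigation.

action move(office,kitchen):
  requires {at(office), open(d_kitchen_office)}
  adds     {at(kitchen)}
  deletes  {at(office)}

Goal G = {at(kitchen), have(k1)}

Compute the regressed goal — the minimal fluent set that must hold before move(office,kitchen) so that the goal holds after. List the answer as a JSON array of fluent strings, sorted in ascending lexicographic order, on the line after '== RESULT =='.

Regress:
  G ∩ del = {}  (empty — regression defined)
  G \ add = {at(kitchen), have(k1)} \ {at(kitchen)} = {have(k1)}
  ∪ pre   = {have(k1)} ∪ {at(office), open(d_kitchen_office)}
          = {at(office), have(k1), open(d_kitchen_office)}

== RESULT ==
["at(office)", "have(k1)", "open(d_kitchen_office)"]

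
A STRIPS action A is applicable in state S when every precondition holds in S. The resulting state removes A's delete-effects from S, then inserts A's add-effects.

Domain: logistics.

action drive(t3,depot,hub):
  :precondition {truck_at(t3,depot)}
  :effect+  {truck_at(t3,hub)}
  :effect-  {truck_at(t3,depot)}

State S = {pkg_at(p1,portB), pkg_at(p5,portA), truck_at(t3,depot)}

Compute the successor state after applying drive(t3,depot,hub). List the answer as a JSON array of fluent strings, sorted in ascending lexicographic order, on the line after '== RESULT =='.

Compute (S \ del) ∪ add:
  pre ⊆ S: {truck_at(t3,depot)} ⊆ S  — applicable
  S \ del = {pkg_at(p1,portB), pkg_at(p5,portA)}
  ∪ add   = {pkg_at(p1,portB), pkg_at(p5,portA), truck_at(t3,hub)}

== RESULT ==
["pkg_at(p1,portB)", "pkg_at(p5,portA)", "truck_at(t3,hub)"]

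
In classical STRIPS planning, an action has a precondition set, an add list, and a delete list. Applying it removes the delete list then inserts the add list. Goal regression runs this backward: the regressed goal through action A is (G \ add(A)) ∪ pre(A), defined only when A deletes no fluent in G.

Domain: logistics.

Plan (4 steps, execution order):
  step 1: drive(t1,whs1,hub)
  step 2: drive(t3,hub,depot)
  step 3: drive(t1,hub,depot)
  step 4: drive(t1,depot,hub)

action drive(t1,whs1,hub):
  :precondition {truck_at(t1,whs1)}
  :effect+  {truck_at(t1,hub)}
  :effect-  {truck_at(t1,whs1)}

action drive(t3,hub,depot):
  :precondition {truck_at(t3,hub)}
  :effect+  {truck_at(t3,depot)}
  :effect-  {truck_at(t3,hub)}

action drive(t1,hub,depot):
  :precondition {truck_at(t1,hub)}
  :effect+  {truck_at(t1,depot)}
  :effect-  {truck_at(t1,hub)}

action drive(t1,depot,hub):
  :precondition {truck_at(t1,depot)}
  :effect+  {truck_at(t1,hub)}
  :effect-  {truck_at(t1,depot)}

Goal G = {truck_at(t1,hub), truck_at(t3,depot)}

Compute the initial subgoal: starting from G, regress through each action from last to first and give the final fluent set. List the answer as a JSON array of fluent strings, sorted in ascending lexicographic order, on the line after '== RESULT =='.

Work backward from the goal:
  through step 4 (drive(t1,depot,hub)): drop {truck_at(t1,hub)}, keep {truck_at(t3,depot)}, require {truck_at(t1,depot)}
    → {truck_at(t1,depot), truck_at(t3,depot)}
  through step 3 (drive(t1,hub,depot)): drop {truck_at(t1,depot)}, keep {truck_at(t3,depot)}, require {truck_at(t1,hub)}
    → {truck_at(t1,hub), truck_at(t3,depot)}
  through step 2 (drive(t3,hub,depot)): drop {truck_at(t3,depot)}, keep {truck_at(t1,hub)}, require {truck_at(t3,hub)}
    → {truck_at(t1,hub), truck_at(t3,hub)}
  through step 1 (drive(t1,whs1,hub)): drop {truck_at(t1,hub)}, keep {truck_at(t3,hub)}, require {truck_at(t1,whs1)}
    → {truck_at(t1,whs1), truck_at(t3,hub)}

== RESULT ==
["truck_at(t1,whs1)", "truck_at(t3,hub)"]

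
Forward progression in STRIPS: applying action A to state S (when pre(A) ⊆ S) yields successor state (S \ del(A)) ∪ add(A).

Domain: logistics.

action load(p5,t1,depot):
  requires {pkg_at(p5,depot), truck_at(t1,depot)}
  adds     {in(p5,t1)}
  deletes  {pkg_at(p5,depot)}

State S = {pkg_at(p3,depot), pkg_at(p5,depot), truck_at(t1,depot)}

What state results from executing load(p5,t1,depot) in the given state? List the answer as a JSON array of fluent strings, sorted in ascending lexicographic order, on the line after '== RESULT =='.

Compute (S \ del) ∪ add:
  pre ⊆ S: {pkg_at(p5,depot), truck_at(t1,depot)} ⊆ S  — applicable
  S \ del = {pkg_at(p3,depot), truck_at(t1,depot)}
  ∪ add   = {in(p5,t1), pkg_at(p3,depot), truck_at(t1,depot)}

== RESULT ==
["in(p5,t1)", "pkg_at(p3,depot)", "truck_at(t1,depot)"]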